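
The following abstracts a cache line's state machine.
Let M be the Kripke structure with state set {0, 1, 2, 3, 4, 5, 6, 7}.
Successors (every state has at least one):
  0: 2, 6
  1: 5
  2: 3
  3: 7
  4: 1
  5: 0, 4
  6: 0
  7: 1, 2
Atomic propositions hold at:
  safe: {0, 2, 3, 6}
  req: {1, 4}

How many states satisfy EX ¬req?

7

Sat(¬req) = {0, 2, 3, 5, 6, 7}
Sat(EX ¬req) = {s : some successor in {0, 2, 3, 5, 6, 7}} = {0, 1, 2, 3, 5, 6, 7}
|Sat(EX ¬req)| = |{0, 1, 2, 3, 5, 6, 7}| = 7.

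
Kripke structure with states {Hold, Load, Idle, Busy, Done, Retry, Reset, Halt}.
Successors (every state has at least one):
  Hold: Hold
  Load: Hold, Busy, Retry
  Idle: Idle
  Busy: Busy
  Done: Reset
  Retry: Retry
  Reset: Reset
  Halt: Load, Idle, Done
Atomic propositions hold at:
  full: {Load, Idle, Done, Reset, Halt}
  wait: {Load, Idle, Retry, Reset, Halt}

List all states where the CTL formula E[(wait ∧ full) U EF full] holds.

{Load, Idle, Done, Reset, Halt}

Sat(wait ∧ full) = {Load, Idle, Reset, Halt}
EF full: least fixpoint, start Z0 = {Load, Idle, Done, Reset, Halt}, add states with some successor in Z. Already a fixed point.
Sat(EF full) = {Load, Idle, Done, Reset, Halt}
E[(wait ∧ full) U EF full]: least fixpoint, start Z0 = Sat(EF full) = {Load, Idle, Done, Reset, Halt}, add states in Sat(wait ∧ full) with some successor in Z. Already a fixed point.
Sat(E[(wait ∧ full) U EF full]) = {Load, Idle, Done, Reset, Halt}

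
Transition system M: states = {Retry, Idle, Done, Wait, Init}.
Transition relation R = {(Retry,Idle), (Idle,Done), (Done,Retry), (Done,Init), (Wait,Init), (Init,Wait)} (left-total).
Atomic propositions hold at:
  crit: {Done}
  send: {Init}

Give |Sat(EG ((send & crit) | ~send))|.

Sat(send & crit) = ∅
Sat(~send) = {Retry, Idle, Done, Wait}
Sat((send & crit) | ~send) = {Retry, Idle, Done, Wait}
EG ((send & crit) | ~send): greatest fixpoint, start Z0 = {Retry, Idle, Done, Wait}, keep only states in Sat with some successor in Z. Z1 = {Retry, Idle, Done}; fixed.
Sat(EG ((send & crit) | ~send)) = {Retry, Idle, Done}
|Sat(EG ((send & crit) | ~send))| = |{Retry, Idle, Done}| = 3.

3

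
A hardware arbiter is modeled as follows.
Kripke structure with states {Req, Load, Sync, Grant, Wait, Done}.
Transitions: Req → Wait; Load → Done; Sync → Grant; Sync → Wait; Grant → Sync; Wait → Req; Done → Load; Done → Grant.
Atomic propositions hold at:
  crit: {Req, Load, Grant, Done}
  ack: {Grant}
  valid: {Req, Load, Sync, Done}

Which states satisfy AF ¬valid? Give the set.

{Req, Sync, Grant, Wait}

Sat(¬valid) = {Grant, Wait}
AF ¬valid: least fixpoint, start Z0 = {Grant, Wait}, add states with every successor in Z. Z1 = {Req, Sync, Grant, Wait}; fixed.
Sat(AF ¬valid) = {Req, Sync, Grant, Wait}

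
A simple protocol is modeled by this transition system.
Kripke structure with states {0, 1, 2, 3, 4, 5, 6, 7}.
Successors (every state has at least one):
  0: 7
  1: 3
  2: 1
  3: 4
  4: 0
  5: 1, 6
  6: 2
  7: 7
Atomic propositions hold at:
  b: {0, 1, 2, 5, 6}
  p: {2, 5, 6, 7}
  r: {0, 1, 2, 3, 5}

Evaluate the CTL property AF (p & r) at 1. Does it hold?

Sat(p & r) = {2, 5}
AF (p & r): least fixpoint, start Z0 = {2, 5}, add states with every successor in Z. Z1 = {2, 5, 6}; fixed.
Sat(AF (p & r)) = {2, 5, 6}
1 ∉ Sat(AF (p & r)) = {2, 5, 6}, so the formula does not hold at 1.

No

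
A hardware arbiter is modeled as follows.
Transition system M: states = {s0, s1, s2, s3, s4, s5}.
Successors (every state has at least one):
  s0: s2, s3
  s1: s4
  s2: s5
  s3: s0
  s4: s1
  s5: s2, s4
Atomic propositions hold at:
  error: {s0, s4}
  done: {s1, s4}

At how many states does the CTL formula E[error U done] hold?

2

E[error U done]: least fixpoint, start Z0 = Sat(done) = {s1, s4}, add states in Sat(error) with some successor in Z. Already a fixed point.
Sat(E[error U done]) = {s1, s4}
|Sat(E[error U done])| = |{s1, s4}| = 2.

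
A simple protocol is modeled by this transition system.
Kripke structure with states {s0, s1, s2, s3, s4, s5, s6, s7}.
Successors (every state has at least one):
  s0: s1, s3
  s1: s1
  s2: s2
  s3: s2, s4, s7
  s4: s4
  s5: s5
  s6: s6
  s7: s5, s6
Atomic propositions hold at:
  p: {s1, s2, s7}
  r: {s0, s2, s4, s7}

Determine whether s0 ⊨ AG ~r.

No

Sat(~r) = {s1, s3, s5, s6}
AG ~r: greatest fixpoint, start Z0 = {s1, s3, s5, s6}, keep only states in Sat with every successor in Z. Z1 = {s1, s5, s6}; fixed.
Sat(AG ~r) = {s1, s5, s6}
s0 ∉ Sat(AG ~r) = {s1, s5, s6}, so the formula does not hold at s0.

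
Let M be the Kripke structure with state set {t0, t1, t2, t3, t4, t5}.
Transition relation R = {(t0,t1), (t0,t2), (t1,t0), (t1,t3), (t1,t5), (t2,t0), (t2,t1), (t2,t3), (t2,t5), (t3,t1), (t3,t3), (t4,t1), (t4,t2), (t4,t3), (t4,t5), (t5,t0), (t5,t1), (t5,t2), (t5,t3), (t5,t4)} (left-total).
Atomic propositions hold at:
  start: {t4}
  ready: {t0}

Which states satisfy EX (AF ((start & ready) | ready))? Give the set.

{t1, t2, t5}

Sat(start & ready) = ∅
Sat((start & ready) | ready) = {t0}
AF ((start & ready) | ready): least fixpoint, start Z0 = {t0}, add states with every successor in Z. Already a fixed point.
Sat(AF ((start & ready) | ready)) = {t0}
Sat(EX (AF ((start & ready) | ready))) = {s : some successor in {t0}} = {t1, t2, t5}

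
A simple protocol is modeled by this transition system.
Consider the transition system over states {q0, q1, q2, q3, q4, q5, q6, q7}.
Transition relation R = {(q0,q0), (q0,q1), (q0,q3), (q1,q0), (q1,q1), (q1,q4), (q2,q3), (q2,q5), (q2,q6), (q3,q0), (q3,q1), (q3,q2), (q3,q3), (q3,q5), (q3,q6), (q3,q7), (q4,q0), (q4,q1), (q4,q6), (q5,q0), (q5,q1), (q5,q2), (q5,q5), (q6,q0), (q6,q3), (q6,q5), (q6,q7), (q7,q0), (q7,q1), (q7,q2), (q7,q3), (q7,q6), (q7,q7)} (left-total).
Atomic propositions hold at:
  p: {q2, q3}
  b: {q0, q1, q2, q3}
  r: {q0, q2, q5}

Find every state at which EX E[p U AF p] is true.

{q0, q2, q3, q5, q6, q7}

AF p: least fixpoint, start Z0 = {q2, q3}, add states with every successor in Z. Already a fixed point.
Sat(AF p) = {q2, q3}
E[p U AF p]: least fixpoint, start Z0 = Sat(AF p) = {q2, q3}, add states in Sat(p) with some successor in Z. Already a fixed point.
Sat(E[p U AF p]) = {q2, q3}
Sat(EX E[p U AF p]) = {s : some successor in {q2, q3}} = {q0, q2, q3, q5, q6, q7}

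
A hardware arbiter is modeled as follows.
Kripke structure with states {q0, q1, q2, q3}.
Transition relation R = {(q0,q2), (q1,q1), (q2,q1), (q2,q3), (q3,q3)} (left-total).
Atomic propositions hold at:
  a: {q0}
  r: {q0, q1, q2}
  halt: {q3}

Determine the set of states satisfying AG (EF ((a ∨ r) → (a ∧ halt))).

Sat(a ∨ r) = {q0, q1, q2}
Sat(a ∧ halt) = ∅
Sat((a ∨ r) → (a ∧ halt)) = {q3}
EF ((a ∨ r) → (a ∧ halt)): least fixpoint, start Z0 = {q3}, add states with some successor in Z. Z1 = {q2, q3}; Z2 = {q0, q2, q3}; fixed.
Sat(EF ((a ∨ r) → (a ∧ halt))) = {q0, q2, q3}
AG (EF ((a ∨ r) → (a ∧ halt))): greatest fixpoint, start Z0 = {q0, q2, q3}, keep only states in Sat with every successor in Z. Z1 = {q0, q3}; Z2 = {q3}; fixed.
Sat(AG (EF ((a ∨ r) → (a ∧ halt)))) = {q3}

{q3}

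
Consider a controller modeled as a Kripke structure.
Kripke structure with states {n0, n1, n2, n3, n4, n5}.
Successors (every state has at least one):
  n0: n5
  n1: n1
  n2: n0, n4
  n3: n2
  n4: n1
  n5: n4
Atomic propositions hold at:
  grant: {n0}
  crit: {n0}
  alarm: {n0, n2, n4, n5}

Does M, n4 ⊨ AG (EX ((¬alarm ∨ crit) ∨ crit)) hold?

Sat(¬alarm) = {n1, n3}
Sat(¬alarm ∨ crit) = {n0, n1, n3}
Sat((¬alarm ∨ crit) ∨ crit) = {n0, n1, n3}
Sat(EX ((¬alarm ∨ crit) ∨ crit)) = {s : some successor in {n0, n1, n3}} = {n1, n2, n4}
AG (EX ((¬alarm ∨ crit) ∨ crit)): greatest fixpoint, start Z0 = {n1, n2, n4}, keep only states in Sat with every successor in Z. Z1 = {n1, n4}; fixed.
Sat(AG (EX ((¬alarm ∨ crit) ∨ crit))) = {n1, n4}
n4 ∈ Sat(AG (EX ((¬alarm ∨ crit) ∨ crit))) = {n1, n4}, so the formula holds at n4.

Yes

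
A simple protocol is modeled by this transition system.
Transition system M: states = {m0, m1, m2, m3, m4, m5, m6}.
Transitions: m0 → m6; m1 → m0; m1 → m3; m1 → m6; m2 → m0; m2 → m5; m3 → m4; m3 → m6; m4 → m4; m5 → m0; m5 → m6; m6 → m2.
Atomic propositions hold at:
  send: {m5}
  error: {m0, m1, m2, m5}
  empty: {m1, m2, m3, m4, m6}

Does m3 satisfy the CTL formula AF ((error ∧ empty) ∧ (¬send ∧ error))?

Sat(error ∧ empty) = {m1, m2}
Sat(¬send) = {m0, m1, m2, m3, m4, m6}
Sat(¬send ∧ error) = {m0, m1, m2}
Sat((error ∧ empty) ∧ (¬send ∧ error)) = {m1, m2}
AF ((error ∧ empty) ∧ (¬send ∧ error)): least fixpoint, start Z0 = {m1, m2}, add states with every successor in Z. Z1 = {m1, m2, m6}; Z2 = {m0, m1, m2, m6}; Z3 = {m0, m1, m2, m5, m6}; fixed.
Sat(AF ((error ∧ empty) ∧ (¬send ∧ error))) = {m0, m1, m2, m5, m6}
m3 ∉ Sat(AF ((error ∧ empty) ∧ (¬send ∧ error))) = {m0, m1, m2, m5, m6}, so the formula does not hold at m3.

No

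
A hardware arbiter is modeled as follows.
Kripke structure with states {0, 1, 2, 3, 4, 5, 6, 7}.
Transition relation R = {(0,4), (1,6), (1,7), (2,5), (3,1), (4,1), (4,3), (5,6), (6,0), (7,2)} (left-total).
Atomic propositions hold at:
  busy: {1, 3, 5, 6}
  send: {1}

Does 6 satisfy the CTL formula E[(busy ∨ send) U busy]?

Sat(busy ∨ send) = {1, 3, 5, 6}
E[(busy ∨ send) U busy]: least fixpoint, start Z0 = Sat(busy) = {1, 3, 5, 6}, add states in Sat(busy ∨ send) with some successor in Z. Already a fixed point.
Sat(E[(busy ∨ send) U busy]) = {1, 3, 5, 6}
6 ∈ Sat(E[(busy ∨ send) U busy]) = {1, 3, 5, 6}, so the formula holds at 6.

Yes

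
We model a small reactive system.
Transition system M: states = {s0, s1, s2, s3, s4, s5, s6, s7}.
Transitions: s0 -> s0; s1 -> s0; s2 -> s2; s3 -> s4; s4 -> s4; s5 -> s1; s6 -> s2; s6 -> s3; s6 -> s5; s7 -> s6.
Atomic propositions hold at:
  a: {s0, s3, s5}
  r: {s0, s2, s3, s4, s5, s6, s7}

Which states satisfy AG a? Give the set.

{s0}

AG a: greatest fixpoint, start Z0 = {s0, s3, s5}, keep only states in Sat with every successor in Z. Z1 = {s0}; fixed.
Sat(AG a) = {s0}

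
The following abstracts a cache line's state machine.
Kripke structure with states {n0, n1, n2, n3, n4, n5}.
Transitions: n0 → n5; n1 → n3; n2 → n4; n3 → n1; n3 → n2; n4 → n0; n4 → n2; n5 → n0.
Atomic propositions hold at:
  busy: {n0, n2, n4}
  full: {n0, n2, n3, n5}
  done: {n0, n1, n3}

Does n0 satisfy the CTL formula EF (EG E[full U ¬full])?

No

Sat(¬full) = {n1, n4}
E[full U ¬full]: least fixpoint, start Z0 = Sat(¬full) = {n1, n4}, add states in Sat(full) with some successor in Z. Z1 = {n1, n2, n3, n4}; fixed.
Sat(E[full U ¬full]) = {n1, n2, n3, n4}
EG E[full U ¬full]: greatest fixpoint, start Z0 = {n1, n2, n3, n4}, keep only states in Sat with some successor in Z. Already a fixed point.
Sat(EG E[full U ¬full]) = {n1, n2, n3, n4}
EF (EG E[full U ¬full]): least fixpoint, start Z0 = {n1, n2, n3, n4}, add states with some successor in Z. Already a fixed point.
Sat(EF (EG E[full U ¬full])) = {n1, n2, n3, n4}
n0 ∉ Sat(EF (EG E[full U ¬full])) = {n1, n2, n3, n4}, so the formula does not hold at n0.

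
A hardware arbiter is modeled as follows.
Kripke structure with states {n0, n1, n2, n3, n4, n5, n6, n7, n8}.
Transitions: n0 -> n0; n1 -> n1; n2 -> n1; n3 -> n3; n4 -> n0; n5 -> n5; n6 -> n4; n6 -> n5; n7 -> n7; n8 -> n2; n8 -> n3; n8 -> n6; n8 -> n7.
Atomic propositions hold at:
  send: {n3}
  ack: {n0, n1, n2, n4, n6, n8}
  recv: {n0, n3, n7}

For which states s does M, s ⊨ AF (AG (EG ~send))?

Sat(~send) = {n0, n1, n2, n4, n5, n6, n7, n8}
EG ~send: greatest fixpoint, start Z0 = {n0, n1, n2, n4, n5, n6, n7, n8}, keep only states in Sat with some successor in Z. Already a fixed point.
Sat(EG ~send) = {n0, n1, n2, n4, n5, n6, n7, n8}
AG (EG ~send): greatest fixpoint, start Z0 = {n0, n1, n2, n4, n5, n6, n7, n8}, keep only states in Sat with every successor in Z. Z1 = {n0, n1, n2, n4, n5, n6, n7}; fixed.
Sat(AG (EG ~send)) = {n0, n1, n2, n4, n5, n6, n7}
AF (AG (EG ~send)): least fixpoint, start Z0 = {n0, n1, n2, n4, n5, n6, n7}, add states with every successor in Z. Already a fixed point.
Sat(AF (AG (EG ~send))) = {n0, n1, n2, n4, n5, n6, n7}

{n0, n1, n2, n4, n5, n6, n7}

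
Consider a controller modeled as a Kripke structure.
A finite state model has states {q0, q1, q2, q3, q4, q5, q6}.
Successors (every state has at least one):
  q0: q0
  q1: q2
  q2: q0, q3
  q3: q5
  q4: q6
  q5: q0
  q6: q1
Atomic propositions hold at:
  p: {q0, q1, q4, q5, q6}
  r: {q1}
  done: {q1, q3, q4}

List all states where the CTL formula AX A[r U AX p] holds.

{q0, q2, q3, q4, q5}

Sat(AX p) = {s : every successor in {q0, q1, q4, q5, q6}} = {q0, q3, q4, q5, q6}
A[r U AX p]: least fixpoint, start Z0 = Sat(AX p) = {q0, q3, q4, q5, q6}, add states in Sat(r) with every successor in Z. Already a fixed point.
Sat(A[r U AX p]) = {q0, q3, q4, q5, q6}
Sat(AX A[r U AX p]) = {s : every successor in {q0, q3, q4, q5, q6}} = {q0, q2, q3, q4, q5}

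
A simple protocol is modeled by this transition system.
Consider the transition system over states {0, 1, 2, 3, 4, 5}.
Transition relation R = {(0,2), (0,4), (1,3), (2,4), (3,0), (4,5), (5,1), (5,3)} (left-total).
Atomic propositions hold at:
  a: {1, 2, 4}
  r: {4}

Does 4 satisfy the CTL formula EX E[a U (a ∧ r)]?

Sat(a ∧ r) = {4}
E[a U (a ∧ r)]: least fixpoint, start Z0 = Sat((a ∧ r)) = {4}, add states in Sat(a) with some successor in Z. Z1 = {2, 4}; fixed.
Sat(E[a U (a ∧ r)]) = {2, 4}
Sat(EX E[a U (a ∧ r)]) = {s : some successor in {2, 4}} = {0, 2}
4 ∉ Sat(EX E[a U (a ∧ r)]) = {0, 2}, so the formula does not hold at 4.

No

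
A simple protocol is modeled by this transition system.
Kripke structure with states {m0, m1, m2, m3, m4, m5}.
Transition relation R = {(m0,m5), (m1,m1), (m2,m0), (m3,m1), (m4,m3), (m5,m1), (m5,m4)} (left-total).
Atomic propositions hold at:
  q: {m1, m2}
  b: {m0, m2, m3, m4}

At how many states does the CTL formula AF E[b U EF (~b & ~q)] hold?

3

Sat(~b) = {m1, m5}
Sat(~q) = {m0, m3, m4, m5}
Sat(~b & ~q) = {m5}
EF (~b & ~q): least fixpoint, start Z0 = {m5}, add states with some successor in Z. Z1 = {m0, m5}; Z2 = {m0, m2, m5}; fixed.
Sat(EF (~b & ~q)) = {m0, m2, m5}
E[b U EF (~b & ~q)]: least fixpoint, start Z0 = Sat(EF (~b & ~q)) = {m0, m2, m5}, add states in Sat(b) with some successor in Z. Already a fixed point.
Sat(E[b U EF (~b & ~q)]) = {m0, m2, m5}
AF E[b U EF (~b & ~q)]: least fixpoint, start Z0 = {m0, m2, m5}, add states with every successor in Z. Already a fixed point.
Sat(AF E[b U EF (~b & ~q)]) = {m0, m2, m5}
|Sat(AF E[b U EF (~b & ~q)])| = |{m0, m2, m5}| = 3.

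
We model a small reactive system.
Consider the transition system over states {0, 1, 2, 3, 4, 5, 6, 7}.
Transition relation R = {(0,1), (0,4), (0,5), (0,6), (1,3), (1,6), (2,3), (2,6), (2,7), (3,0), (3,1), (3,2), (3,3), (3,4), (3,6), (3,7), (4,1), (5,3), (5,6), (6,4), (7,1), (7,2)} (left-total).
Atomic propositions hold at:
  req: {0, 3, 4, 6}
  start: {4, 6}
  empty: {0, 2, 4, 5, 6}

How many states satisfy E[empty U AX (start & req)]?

4

Sat(start & req) = {4, 6}
Sat(AX (start & req)) = {s : every successor in {4, 6}} = {6}
E[empty U AX (start & req)]: least fixpoint, start Z0 = Sat(AX (start & req)) = {6}, add states in Sat(empty) with some successor in Z. Z1 = {0, 2, 5, 6}; fixed.
Sat(E[empty U AX (start & req)]) = {0, 2, 5, 6}
|Sat(E[empty U AX (start & req)])| = |{0, 2, 5, 6}| = 4.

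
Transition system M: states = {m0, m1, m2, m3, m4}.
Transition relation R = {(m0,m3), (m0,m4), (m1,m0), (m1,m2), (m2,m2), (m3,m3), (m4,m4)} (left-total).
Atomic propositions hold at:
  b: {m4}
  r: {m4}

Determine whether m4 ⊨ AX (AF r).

AF r: least fixpoint, start Z0 = {m4}, add states with every successor in Z. Already a fixed point.
Sat(AF r) = {m4}
Sat(AX (AF r)) = {s : every successor in {m4}} = {m4}
m4 ∈ Sat(AX (AF r)) = {m4}, so the formula holds at m4.

Yes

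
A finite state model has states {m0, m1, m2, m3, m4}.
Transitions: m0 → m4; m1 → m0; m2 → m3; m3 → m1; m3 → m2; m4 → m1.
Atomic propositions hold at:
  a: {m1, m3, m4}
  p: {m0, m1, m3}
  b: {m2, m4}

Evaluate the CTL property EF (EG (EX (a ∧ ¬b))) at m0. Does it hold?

Sat(¬b) = {m0, m1, m3}
Sat(a ∧ ¬b) = {m1, m3}
Sat(EX (a ∧ ¬b)) = {s : some successor in {m1, m3}} = {m2, m3, m4}
EG (EX (a ∧ ¬b)): greatest fixpoint, start Z0 = {m2, m3, m4}, keep only states in Sat with some successor in Z. Z1 = {m2, m3}; fixed.
Sat(EG (EX (a ∧ ¬b))) = {m2, m3}
EF (EG (EX (a ∧ ¬b))): least fixpoint, start Z0 = {m2, m3}, add states with some successor in Z. Already a fixed point.
Sat(EF (EG (EX (a ∧ ¬b)))) = {m2, m3}
m0 ∉ Sat(EF (EG (EX (a ∧ ¬b)))) = {m2, m3}, so the formula does not hold at m0.

No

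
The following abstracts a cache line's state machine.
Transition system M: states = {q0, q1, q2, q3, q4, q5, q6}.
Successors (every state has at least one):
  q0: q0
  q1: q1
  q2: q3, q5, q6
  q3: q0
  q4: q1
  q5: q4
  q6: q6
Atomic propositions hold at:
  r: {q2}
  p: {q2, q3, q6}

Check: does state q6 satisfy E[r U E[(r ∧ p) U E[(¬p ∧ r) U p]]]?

Yes

Sat(r ∧ p) = {q2}
Sat(¬p) = {q0, q1, q4, q5}
Sat(¬p ∧ r) = ∅
E[(¬p ∧ r) U p]: least fixpoint, start Z0 = Sat(p) = {q2, q3, q6}, add states in Sat(¬p ∧ r) with some successor in Z. Already a fixed point.
Sat(E[(¬p ∧ r) U p]) = {q2, q3, q6}
E[(r ∧ p) U E[(¬p ∧ r) U p]]: least fixpoint, start Z0 = Sat(E[(¬p ∧ r) U p]) = {q2, q3, q6}, add states in Sat(r ∧ p) with some successor in Z. Already a fixed point.
Sat(E[(r ∧ p) U E[(¬p ∧ r) U p]]) = {q2, q3, q6}
E[r U E[(r ∧ p) U E[(¬p ∧ r) U p]]]: least fixpoint, start Z0 = Sat(E[(r ∧ p) U E[(¬p ∧ r) U p]]) = {q2, q3, q6}, add states in Sat(r) with some successor in Z. Already a fixed point.
Sat(E[r U E[(r ∧ p) U E[(¬p ∧ r) U p]]]) = {q2, q3, q6}
q6 ∈ Sat(E[r U E[(r ∧ p) U E[(¬p ∧ r) U p]]]) = {q2, q3, q6}, so the formula holds at q6.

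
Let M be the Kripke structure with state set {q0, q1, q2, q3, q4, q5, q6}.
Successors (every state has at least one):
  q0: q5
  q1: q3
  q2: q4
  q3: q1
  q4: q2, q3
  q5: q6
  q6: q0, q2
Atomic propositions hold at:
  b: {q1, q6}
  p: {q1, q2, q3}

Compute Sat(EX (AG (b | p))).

Sat(b | p) = {q1, q2, q3, q6}
AG (b | p): greatest fixpoint, start Z0 = {q1, q2, q3, q6}, keep only states in Sat with every successor in Z. Z1 = {q1, q3}; fixed.
Sat(AG (b | p)) = {q1, q3}
Sat(EX (AG (b | p))) = {s : some successor in {q1, q3}} = {q1, q3, q4}

{q1, q3, q4}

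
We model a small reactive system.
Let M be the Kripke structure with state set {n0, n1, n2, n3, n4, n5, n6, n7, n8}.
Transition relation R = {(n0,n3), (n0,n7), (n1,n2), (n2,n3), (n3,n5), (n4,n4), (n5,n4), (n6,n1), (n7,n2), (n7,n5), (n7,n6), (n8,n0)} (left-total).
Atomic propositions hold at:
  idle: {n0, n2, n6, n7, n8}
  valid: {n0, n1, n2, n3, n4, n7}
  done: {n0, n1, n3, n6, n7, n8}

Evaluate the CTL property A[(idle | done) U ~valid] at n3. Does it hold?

Sat(idle | done) = {n0, n1, n2, n3, n6, n7, n8}
Sat(~valid) = {n5, n6, n8}
A[(idle | done) U ~valid]: least fixpoint, start Z0 = Sat(~valid) = {n5, n6, n8}, add states in Sat(idle | done) with every successor in Z. Z1 = {n3, n5, n6, n8}; Z2 = {n2, n3, n5, n6, n8}; Z3 = {n1, n2, n3, n5, n6, n7, n8}; Z4 = {n0, n1, n2, n3, n5, n6, n7, n8}; fixed.
Sat(A[(idle | done) U ~valid]) = {n0, n1, n2, n3, n5, n6, n7, n8}
n3 ∈ Sat(A[(idle | done) U ~valid]) = {n0, n1, n2, n3, n5, n6, n7, n8}, so the formula holds at n3.

Yes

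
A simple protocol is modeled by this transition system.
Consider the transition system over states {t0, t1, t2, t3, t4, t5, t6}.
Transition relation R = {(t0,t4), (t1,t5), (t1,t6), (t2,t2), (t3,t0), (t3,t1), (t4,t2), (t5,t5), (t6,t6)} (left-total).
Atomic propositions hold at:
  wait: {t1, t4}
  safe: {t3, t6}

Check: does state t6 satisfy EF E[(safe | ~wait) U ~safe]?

Sat(~wait) = {t0, t2, t3, t5, t6}
Sat(safe | ~wait) = {t0, t2, t3, t5, t6}
Sat(~safe) = {t0, t1, t2, t4, t5}
E[(safe | ~wait) U ~safe]: least fixpoint, start Z0 = Sat(~safe) = {t0, t1, t2, t4, t5}, add states in Sat(safe | ~wait) with some successor in Z. Z1 = {t0, t1, t2, t3, t4, t5}; fixed.
Sat(E[(safe | ~wait) U ~safe]) = {t0, t1, t2, t3, t4, t5}
EF E[(safe | ~wait) U ~safe]: least fixpoint, start Z0 = {t0, t1, t2, t3, t4, t5}, add states with some successor in Z. Already a fixed point.
Sat(EF E[(safe | ~wait) U ~safe]) = {t0, t1, t2, t3, t4, t5}
t6 ∉ Sat(EF E[(safe | ~wait) U ~safe]) = {t0, t1, t2, t3, t4, t5}, so the formula does not hold at t6.

No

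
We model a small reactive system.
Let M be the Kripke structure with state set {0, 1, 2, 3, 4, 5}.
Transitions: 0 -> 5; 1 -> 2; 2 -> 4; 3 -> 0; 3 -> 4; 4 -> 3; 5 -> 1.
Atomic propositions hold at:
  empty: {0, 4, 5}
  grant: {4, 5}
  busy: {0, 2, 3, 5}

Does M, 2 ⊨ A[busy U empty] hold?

A[busy U empty]: least fixpoint, start Z0 = Sat(empty) = {0, 4, 5}, add states in Sat(busy) with every successor in Z. Z1 = {0, 2, 3, 4, 5}; fixed.
Sat(A[busy U empty]) = {0, 2, 3, 4, 5}
2 ∈ Sat(A[busy U empty]) = {0, 2, 3, 4, 5}, so the formula holds at 2.

Yes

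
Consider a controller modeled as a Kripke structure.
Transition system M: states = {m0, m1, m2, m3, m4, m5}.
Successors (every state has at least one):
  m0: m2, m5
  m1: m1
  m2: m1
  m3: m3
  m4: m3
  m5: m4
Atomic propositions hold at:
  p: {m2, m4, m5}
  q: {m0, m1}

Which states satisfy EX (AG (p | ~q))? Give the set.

{m0, m3, m4, m5}

Sat(~q) = {m2, m3, m4, m5}
Sat(p | ~q) = {m2, m3, m4, m5}
AG (p | ~q): greatest fixpoint, start Z0 = {m2, m3, m4, m5}, keep only states in Sat with every successor in Z. Z1 = {m3, m4, m5}; fixed.
Sat(AG (p | ~q)) = {m3, m4, m5}
Sat(EX (AG (p | ~q))) = {s : some successor in {m3, m4, m5}} = {m0, m3, m4, m5}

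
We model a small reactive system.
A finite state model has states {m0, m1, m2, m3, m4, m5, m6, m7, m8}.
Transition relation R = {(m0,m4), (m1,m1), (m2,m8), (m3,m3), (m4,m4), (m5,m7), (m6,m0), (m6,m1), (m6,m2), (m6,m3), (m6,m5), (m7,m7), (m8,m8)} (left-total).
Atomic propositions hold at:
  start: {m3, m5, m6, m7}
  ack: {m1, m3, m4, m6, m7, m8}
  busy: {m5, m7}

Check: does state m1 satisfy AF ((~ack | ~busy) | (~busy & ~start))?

Yes

Sat(~ack) = {m0, m2, m5}
Sat(~busy) = {m0, m1, m2, m3, m4, m6, m8}
Sat(~ack | ~busy) = {m0, m1, m2, m3, m4, m5, m6, m8}
Sat(~start) = {m0, m1, m2, m4, m8}
Sat(~busy & ~start) = {m0, m1, m2, m4, m8}
Sat((~ack | ~busy) | (~busy & ~start)) = {m0, m1, m2, m3, m4, m5, m6, m8}
AF ((~ack | ~busy) | (~busy & ~start)): least fixpoint, start Z0 = {m0, m1, m2, m3, m4, m5, m6, m8}, add states with every successor in Z. Already a fixed point.
Sat(AF ((~ack | ~busy) | (~busy & ~start))) = {m0, m1, m2, m3, m4, m5, m6, m8}
m1 ∈ Sat(AF ((~ack | ~busy) | (~busy & ~start))) = {m0, m1, m2, m3, m4, m5, m6, m8}, so the formula holds at m1.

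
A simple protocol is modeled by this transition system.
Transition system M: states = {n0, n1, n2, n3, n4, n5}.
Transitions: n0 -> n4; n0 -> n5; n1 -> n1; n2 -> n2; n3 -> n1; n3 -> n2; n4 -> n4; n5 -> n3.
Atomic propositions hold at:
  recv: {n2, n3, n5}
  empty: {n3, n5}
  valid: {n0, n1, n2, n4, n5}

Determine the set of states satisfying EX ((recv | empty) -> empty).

{n0, n1, n3, n4, n5}

Sat(recv | empty) = {n2, n3, n5}
Sat((recv | empty) -> empty) = {n0, n1, n3, n4, n5}
Sat(EX ((recv | empty) -> empty)) = {s : some successor in {n0, n1, n3, n4, n5}} = {n0, n1, n3, n4, n5}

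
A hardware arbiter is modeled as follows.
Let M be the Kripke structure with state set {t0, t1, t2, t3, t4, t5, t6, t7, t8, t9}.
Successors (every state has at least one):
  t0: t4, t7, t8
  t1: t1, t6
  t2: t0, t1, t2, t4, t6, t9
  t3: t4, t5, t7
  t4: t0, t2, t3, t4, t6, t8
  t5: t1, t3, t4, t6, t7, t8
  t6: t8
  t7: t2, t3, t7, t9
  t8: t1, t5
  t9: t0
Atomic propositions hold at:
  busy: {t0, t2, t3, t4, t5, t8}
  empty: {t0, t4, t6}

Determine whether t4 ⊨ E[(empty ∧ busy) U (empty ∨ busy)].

Yes

Sat(empty ∧ busy) = {t0, t4}
Sat(empty ∨ busy) = {t0, t2, t3, t4, t5, t6, t8}
E[(empty ∧ busy) U (empty ∨ busy)]: least fixpoint, start Z0 = Sat((empty ∨ busy)) = {t0, t2, t3, t4, t5, t6, t8}, add states in Sat(empty ∧ busy) with some successor in Z. Already a fixed point.
Sat(E[(empty ∧ busy) U (empty ∨ busy)]) = {t0, t2, t3, t4, t5, t6, t8}
t4 ∈ Sat(E[(empty ∧ busy) U (empty ∨ busy)]) = {t0, t2, t3, t4, t5, t6, t8}, so the formula holds at t4.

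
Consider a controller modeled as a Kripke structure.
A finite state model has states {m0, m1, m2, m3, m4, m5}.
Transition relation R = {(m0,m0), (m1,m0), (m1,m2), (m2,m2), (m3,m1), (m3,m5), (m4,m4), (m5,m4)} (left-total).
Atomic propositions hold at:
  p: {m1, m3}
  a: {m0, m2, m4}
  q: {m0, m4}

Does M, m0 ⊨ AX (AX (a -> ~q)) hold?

Sat(~q) = {m1, m2, m3, m5}
Sat(a -> ~q) = {m1, m2, m3, m5}
Sat(AX (a -> ~q)) = {s : every successor in {m1, m2, m3, m5}} = {m2, m3}
Sat(AX (AX (a -> ~q))) = {s : every successor in {m2, m3}} = {m2}
m0 ∉ Sat(AX (AX (a -> ~q))) = {m2}, so the formula does not hold at m0.

No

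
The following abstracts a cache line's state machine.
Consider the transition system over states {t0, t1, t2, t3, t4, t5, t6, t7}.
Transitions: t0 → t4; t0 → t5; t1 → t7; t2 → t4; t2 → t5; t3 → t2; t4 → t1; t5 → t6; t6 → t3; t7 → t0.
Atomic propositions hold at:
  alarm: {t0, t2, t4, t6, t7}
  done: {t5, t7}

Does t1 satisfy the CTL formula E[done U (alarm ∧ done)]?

Sat(alarm ∧ done) = {t7}
E[done U (alarm ∧ done)]: least fixpoint, start Z0 = Sat((alarm ∧ done)) = {t7}, add states in Sat(done) with some successor in Z. Already a fixed point.
Sat(E[done U (alarm ∧ done)]) = {t7}
t1 ∉ Sat(E[done U (alarm ∧ done)]) = {t7}, so the formula does not hold at t1.

No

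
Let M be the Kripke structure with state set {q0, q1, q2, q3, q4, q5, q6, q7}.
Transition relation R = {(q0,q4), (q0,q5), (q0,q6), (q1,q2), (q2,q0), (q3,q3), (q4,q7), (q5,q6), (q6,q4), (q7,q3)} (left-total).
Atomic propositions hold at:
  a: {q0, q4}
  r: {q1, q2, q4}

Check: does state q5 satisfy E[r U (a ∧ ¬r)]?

No

Sat(¬r) = {q0, q3, q5, q6, q7}
Sat(a ∧ ¬r) = {q0}
E[r U (a ∧ ¬r)]: least fixpoint, start Z0 = Sat((a ∧ ¬r)) = {q0}, add states in Sat(r) with some successor in Z. Z1 = {q0, q2}; Z2 = {q0, q1, q2}; fixed.
Sat(E[r U (a ∧ ¬r)]) = {q0, q1, q2}
q5 ∉ Sat(E[r U (a ∧ ¬r)]) = {q0, q1, q2}, so the formula does not hold at q5.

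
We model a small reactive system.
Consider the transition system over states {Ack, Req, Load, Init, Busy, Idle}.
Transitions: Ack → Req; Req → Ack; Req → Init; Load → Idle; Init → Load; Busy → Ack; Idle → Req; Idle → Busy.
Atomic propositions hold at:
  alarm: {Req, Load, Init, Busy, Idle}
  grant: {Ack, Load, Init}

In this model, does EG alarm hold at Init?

Yes

EG alarm: greatest fixpoint, start Z0 = {Req, Load, Init, Busy, Idle}, keep only states in Sat with some successor in Z. Z1 = {Req, Load, Init, Idle}; fixed.
Sat(EG alarm) = {Req, Load, Init, Idle}
Init ∈ Sat(EG alarm) = {Req, Load, Init, Idle}, so the formula holds at Init.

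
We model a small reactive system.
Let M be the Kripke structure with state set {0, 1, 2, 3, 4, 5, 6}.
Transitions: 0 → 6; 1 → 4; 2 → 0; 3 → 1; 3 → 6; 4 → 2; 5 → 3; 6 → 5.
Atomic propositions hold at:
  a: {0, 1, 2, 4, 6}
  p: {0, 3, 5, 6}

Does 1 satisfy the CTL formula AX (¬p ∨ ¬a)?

Yes

Sat(¬p) = {1, 2, 4}
Sat(¬a) = {3, 5}
Sat(¬p ∨ ¬a) = {1, 2, 3, 4, 5}
Sat(AX (¬p ∨ ¬a)) = {s : every successor in {1, 2, 3, 4, 5}} = {1, 4, 5, 6}
1 ∈ Sat(AX (¬p ∨ ¬a)) = {1, 4, 5, 6}, so the formula holds at 1.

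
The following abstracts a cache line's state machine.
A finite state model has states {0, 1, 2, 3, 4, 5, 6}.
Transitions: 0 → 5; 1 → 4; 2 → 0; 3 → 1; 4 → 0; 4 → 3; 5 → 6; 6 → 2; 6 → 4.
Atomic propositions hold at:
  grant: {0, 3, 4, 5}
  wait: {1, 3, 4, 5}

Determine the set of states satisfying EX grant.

{0, 1, 2, 4, 6}

Sat(EX grant) = {s : some successor in {0, 3, 4, 5}} = {0, 1, 2, 4, 6}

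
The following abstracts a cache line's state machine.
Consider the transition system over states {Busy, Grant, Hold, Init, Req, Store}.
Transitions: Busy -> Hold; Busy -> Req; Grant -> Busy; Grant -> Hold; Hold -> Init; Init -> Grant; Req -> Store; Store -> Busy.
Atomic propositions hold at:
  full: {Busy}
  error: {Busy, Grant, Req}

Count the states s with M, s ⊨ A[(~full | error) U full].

Sat(~full) = {Grant, Hold, Init, Req, Store}
Sat(~full | error) = {Busy, Grant, Hold, Init, Req, Store}
A[(~full | error) U full]: least fixpoint, start Z0 = Sat(full) = {Busy}, add states in Sat(~full | error) with every successor in Z. Z1 = {Busy, Store}; Z2 = {Busy, Req, Store}; fixed.
Sat(A[(~full | error) U full]) = {Busy, Req, Store}
|Sat(A[(~full | error) U full])| = |{Busy, Req, Store}| = 3.

3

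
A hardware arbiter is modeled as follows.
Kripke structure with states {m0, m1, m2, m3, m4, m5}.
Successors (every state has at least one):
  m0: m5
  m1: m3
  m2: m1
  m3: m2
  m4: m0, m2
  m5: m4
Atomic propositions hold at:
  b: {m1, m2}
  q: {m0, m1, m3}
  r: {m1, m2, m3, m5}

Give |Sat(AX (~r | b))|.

Sat(~r) = {m0, m4}
Sat(~r | b) = {m0, m1, m2, m4}
Sat(AX (~r | b)) = {s : every successor in {m0, m1, m2, m4}} = {m2, m3, m4, m5}
|Sat(AX (~r | b))| = |{m2, m3, m4, m5}| = 4.

4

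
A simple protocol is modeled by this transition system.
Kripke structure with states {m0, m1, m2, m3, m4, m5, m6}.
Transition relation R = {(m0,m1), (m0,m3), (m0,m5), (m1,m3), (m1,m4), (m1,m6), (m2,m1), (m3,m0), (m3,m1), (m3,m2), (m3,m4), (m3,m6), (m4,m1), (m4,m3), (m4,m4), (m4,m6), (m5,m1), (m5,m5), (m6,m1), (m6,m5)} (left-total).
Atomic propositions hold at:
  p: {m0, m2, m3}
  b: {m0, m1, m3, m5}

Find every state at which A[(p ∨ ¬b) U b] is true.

{m0, m1, m2, m3, m5, m6}

Sat(¬b) = {m2, m4, m6}
Sat(p ∨ ¬b) = {m0, m2, m3, m4, m6}
A[(p ∨ ¬b) U b]: least fixpoint, start Z0 = Sat(b) = {m0, m1, m3, m5}, add states in Sat(p ∨ ¬b) with every successor in Z. Z1 = {m0, m1, m2, m3, m5, m6}; fixed.
Sat(A[(p ∨ ¬b) U b]) = {m0, m1, m2, m3, m5, m6}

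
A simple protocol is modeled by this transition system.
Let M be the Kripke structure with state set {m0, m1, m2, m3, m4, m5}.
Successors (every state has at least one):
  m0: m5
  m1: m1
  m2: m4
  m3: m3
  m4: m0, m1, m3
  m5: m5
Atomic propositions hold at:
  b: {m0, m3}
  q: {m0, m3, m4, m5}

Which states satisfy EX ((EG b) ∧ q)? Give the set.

EG b: greatest fixpoint, start Z0 = {m0, m3}, keep only states in Sat with some successor in Z. Z1 = {m3}; fixed.
Sat(EG b) = {m3}
Sat((EG b) ∧ q) = {m3}
Sat(EX ((EG b) ∧ q)) = {s : some successor in {m3}} = {m3, m4}

{m3, m4}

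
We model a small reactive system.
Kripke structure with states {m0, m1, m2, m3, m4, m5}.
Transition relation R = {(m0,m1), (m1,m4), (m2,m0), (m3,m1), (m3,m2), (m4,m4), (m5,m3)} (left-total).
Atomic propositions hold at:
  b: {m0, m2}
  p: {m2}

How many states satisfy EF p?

EF p: least fixpoint, start Z0 = {m2}, add states with some successor in Z. Z1 = {m2, m3}; Z2 = {m2, m3, m5}; fixed.
Sat(EF p) = {m2, m3, m5}
|Sat(EF p)| = |{m2, m3, m5}| = 3.

3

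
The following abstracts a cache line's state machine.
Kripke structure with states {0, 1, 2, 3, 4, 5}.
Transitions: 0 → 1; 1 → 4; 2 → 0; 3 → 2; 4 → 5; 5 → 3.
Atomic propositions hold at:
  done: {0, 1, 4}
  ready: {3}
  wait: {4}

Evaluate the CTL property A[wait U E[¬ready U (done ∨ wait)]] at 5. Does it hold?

No

Sat(¬ready) = {0, 1, 2, 4, 5}
Sat(done ∨ wait) = {0, 1, 4}
E[¬ready U (done ∨ wait)]: least fixpoint, start Z0 = Sat((done ∨ wait)) = {0, 1, 4}, add states in Sat(¬ready) with some successor in Z. Z1 = {0, 1, 2, 4}; fixed.
Sat(E[¬ready U (done ∨ wait)]) = {0, 1, 2, 4}
A[wait U E[¬ready U (done ∨ wait)]]: least fixpoint, start Z0 = Sat(E[¬ready U (done ∨ wait)]) = {0, 1, 2, 4}, add states in Sat(wait) with every successor in Z. Already a fixed point.
Sat(A[wait U E[¬ready U (done ∨ wait)]]) = {0, 1, 2, 4}
5 ∉ Sat(A[wait U E[¬ready U (done ∨ wait)]]) = {0, 1, 2, 4}, so the formula does not hold at 5.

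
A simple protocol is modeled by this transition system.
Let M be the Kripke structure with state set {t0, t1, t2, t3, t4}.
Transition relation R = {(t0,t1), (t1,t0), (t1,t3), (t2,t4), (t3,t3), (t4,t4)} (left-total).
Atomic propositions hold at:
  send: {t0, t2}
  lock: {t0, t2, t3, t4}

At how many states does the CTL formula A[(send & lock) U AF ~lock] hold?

Sat(send & lock) = {t0, t2}
Sat(~lock) = {t1}
AF ~lock: least fixpoint, start Z0 = {t1}, add states with every successor in Z. Z1 = {t0, t1}; fixed.
Sat(AF ~lock) = {t0, t1}
A[(send & lock) U AF ~lock]: least fixpoint, start Z0 = Sat(AF ~lock) = {t0, t1}, add states in Sat(send & lock) with every successor in Z. Already a fixed point.
Sat(A[(send & lock) U AF ~lock]) = {t0, t1}
|Sat(A[(send & lock) U AF ~lock])| = |{t0, t1}| = 2.

2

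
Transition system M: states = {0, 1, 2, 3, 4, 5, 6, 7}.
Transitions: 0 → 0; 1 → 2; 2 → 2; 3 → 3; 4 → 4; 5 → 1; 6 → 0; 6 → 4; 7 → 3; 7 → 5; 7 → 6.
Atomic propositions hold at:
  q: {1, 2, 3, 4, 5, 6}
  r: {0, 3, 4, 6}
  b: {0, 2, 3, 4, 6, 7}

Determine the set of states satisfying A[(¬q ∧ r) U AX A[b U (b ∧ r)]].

{0, 3, 4, 6}

Sat(¬q) = {0, 7}
Sat(¬q ∧ r) = {0}
Sat(b ∧ r) = {0, 3, 4, 6}
A[b U (b ∧ r)]: least fixpoint, start Z0 = Sat((b ∧ r)) = {0, 3, 4, 6}, add states in Sat(b) with every successor in Z. Already a fixed point.
Sat(A[b U (b ∧ r)]) = {0, 3, 4, 6}
Sat(AX A[b U (b ∧ r)]) = {s : every successor in {0, 3, 4, 6}} = {0, 3, 4, 6}
A[(¬q ∧ r) U AX A[b U (b ∧ r)]]: least fixpoint, start Z0 = Sat(AX A[b U (b ∧ r)]) = {0, 3, 4, 6}, add states in Sat(¬q ∧ r) with every successor in Z. Already a fixed point.
Sat(A[(¬q ∧ r) U AX A[b U (b ∧ r)]]) = {0, 3, 4, 6}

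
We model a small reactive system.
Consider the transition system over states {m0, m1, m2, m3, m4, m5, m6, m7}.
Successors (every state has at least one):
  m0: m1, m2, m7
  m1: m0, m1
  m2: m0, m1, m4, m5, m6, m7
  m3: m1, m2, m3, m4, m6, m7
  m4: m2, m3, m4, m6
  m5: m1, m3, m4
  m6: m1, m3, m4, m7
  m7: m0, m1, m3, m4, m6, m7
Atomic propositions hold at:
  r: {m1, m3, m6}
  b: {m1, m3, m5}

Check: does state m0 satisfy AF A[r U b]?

A[r U b]: least fixpoint, start Z0 = Sat(b) = {m1, m3, m5}, add states in Sat(r) with every successor in Z. Already a fixed point.
Sat(A[r U b]) = {m1, m3, m5}
AF A[r U b]: least fixpoint, start Z0 = {m1, m3, m5}, add states with every successor in Z. Already a fixed point.
Sat(AF A[r U b]) = {m1, m3, m5}
m0 ∉ Sat(AF A[r U b]) = {m1, m3, m5}, so the formula does not hold at m0.

No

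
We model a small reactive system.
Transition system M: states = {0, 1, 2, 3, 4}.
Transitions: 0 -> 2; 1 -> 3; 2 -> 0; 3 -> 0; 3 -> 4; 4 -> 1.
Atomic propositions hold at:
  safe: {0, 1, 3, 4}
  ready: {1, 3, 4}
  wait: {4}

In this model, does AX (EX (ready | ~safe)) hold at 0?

Sat(~safe) = {2}
Sat(ready | ~safe) = {1, 2, 3, 4}
Sat(EX (ready | ~safe)) = {s : some successor in {1, 2, 3, 4}} = {0, 1, 3, 4}
Sat(AX (EX (ready | ~safe))) = {s : every successor in {0, 1, 3, 4}} = {1, 2, 3, 4}
0 ∉ Sat(AX (EX (ready | ~safe))) = {1, 2, 3, 4}, so the formula does not hold at 0.

No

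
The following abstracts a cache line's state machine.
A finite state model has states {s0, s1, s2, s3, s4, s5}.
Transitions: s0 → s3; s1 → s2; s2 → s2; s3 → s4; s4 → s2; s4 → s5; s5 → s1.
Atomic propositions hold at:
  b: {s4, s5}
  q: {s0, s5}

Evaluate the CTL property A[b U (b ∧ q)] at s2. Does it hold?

No

Sat(b ∧ q) = {s5}
A[b U (b ∧ q)]: least fixpoint, start Z0 = Sat((b ∧ q)) = {s5}, add states in Sat(b) with every successor in Z. Already a fixed point.
Sat(A[b U (b ∧ q)]) = {s5}
s2 ∉ Sat(A[b U (b ∧ q)]) = {s5}, so the formula does not hold at s2.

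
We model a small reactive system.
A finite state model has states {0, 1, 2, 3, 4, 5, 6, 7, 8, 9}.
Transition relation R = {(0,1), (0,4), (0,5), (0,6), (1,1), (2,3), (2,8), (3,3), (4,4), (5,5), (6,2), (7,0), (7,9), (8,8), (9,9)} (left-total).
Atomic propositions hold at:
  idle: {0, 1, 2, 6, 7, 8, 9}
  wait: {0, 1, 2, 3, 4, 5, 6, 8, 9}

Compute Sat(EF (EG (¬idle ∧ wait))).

{0, 2, 3, 4, 5, 6, 7}

Sat(¬idle) = {3, 4, 5}
Sat(¬idle ∧ wait) = {3, 4, 5}
EG (¬idle ∧ wait): greatest fixpoint, start Z0 = {3, 4, 5}, keep only states in Sat with some successor in Z. Already a fixed point.
Sat(EG (¬idle ∧ wait)) = {3, 4, 5}
EF (EG (¬idle ∧ wait)): least fixpoint, start Z0 = {3, 4, 5}, add states with some successor in Z. Z1 = {0, 2, 3, 4, 5}; Z2 = {0, 2, 3, 4, 5, 6, 7}; fixed.
Sat(EF (EG (¬idle ∧ wait))) = {0, 2, 3, 4, 5, 6, 7}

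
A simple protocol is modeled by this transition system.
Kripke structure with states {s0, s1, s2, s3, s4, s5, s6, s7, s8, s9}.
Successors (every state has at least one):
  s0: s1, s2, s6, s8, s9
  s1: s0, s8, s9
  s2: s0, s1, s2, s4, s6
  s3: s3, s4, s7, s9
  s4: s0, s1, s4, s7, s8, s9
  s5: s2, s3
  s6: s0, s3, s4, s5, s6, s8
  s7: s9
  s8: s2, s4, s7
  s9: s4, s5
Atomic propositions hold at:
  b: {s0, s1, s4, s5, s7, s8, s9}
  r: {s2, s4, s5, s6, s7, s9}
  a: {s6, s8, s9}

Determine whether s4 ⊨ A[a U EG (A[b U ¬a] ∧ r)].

Yes

Sat(¬a) = {s0, s1, s2, s3, s4, s5, s7}
A[b U ¬a]: least fixpoint, start Z0 = Sat(¬a) = {s0, s1, s2, s3, s4, s5, s7}, add states in Sat(b) with every successor in Z. Z1 = {s0, s1, s2, s3, s4, s5, s7, s8, s9}; fixed.
Sat(A[b U ¬a]) = {s0, s1, s2, s3, s4, s5, s7, s8, s9}
Sat(A[b U ¬a] ∧ r) = {s2, s4, s5, s7, s9}
EG (A[b U ¬a] ∧ r): greatest fixpoint, start Z0 = {s2, s4, s5, s7, s9}, keep only states in Sat with some successor in Z. Already a fixed point.
Sat(EG (A[b U ¬a] ∧ r)) = {s2, s4, s5, s7, s9}
A[a U EG (A[b U ¬a] ∧ r)]: least fixpoint, start Z0 = Sat(EG (A[b U ¬a] ∧ r)) = {s2, s4, s5, s7, s9}, add states in Sat(a) with every successor in Z. Z1 = {s2, s4, s5, s7, s8, s9}; fixed.
Sat(A[a U EG (A[b U ¬a] ∧ r)]) = {s2, s4, s5, s7, s8, s9}
s4 ∈ Sat(A[a U EG (A[b U ¬a] ∧ r)]) = {s2, s4, s5, s7, s8, s9}, so the formula holds at s4.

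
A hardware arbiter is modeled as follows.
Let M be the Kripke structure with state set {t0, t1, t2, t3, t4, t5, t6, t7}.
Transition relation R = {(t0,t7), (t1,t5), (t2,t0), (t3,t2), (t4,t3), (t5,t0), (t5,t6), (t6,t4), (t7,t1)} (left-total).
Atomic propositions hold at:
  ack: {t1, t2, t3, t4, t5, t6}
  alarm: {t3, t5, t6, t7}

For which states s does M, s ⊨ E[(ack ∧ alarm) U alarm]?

Sat(ack ∧ alarm) = {t3, t5, t6}
E[(ack ∧ alarm) U alarm]: least fixpoint, start Z0 = Sat(alarm) = {t3, t5, t6, t7}, add states in Sat(ack ∧ alarm) with some successor in Z. Already a fixed point.
Sat(E[(ack ∧ alarm) U alarm]) = {t3, t5, t6, t7}

{t3, t5, t6, t7}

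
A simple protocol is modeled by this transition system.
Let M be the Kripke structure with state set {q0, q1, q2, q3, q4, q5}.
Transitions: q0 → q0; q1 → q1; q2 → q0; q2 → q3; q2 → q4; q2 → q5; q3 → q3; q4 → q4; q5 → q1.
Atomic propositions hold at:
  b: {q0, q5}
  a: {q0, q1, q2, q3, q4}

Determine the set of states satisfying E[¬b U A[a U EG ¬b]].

{q1, q2, q3, q4}

Sat(¬b) = {q1, q2, q3, q4}
EG ¬b: greatest fixpoint, start Z0 = {q1, q2, q3, q4}, keep only states in Sat with some successor in Z. Already a fixed point.
Sat(EG ¬b) = {q1, q2, q3, q4}
A[a U EG ¬b]: least fixpoint, start Z0 = Sat(EG ¬b) = {q1, q2, q3, q4}, add states in Sat(a) with every successor in Z. Already a fixed point.
Sat(A[a U EG ¬b]) = {q1, q2, q3, q4}
E[¬b U A[a U EG ¬b]]: least fixpoint, start Z0 = Sat(A[a U EG ¬b]) = {q1, q2, q3, q4}, add states in Sat(¬b) with some successor in Z. Already a fixed point.
Sat(E[¬b U A[a U EG ¬b]]) = {q1, q2, q3, q4}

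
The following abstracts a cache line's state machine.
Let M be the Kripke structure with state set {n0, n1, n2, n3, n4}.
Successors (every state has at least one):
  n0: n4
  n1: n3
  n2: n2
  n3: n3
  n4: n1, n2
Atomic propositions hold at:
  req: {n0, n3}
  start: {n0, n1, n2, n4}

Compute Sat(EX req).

{n1, n3}

Sat(EX req) = {s : some successor in {n0, n3}} = {n1, n3}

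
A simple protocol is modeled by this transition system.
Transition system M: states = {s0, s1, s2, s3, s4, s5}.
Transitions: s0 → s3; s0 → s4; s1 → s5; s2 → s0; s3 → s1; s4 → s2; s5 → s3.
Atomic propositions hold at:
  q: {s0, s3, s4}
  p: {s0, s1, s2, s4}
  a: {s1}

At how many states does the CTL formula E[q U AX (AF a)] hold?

4

AF a: least fixpoint, start Z0 = {s1}, add states with every successor in Z. Z1 = {s1, s3}; Z2 = {s1, s3, s5}; fixed.
Sat(AF a) = {s1, s3, s5}
Sat(AX (AF a)) = {s : every successor in {s1, s3, s5}} = {s1, s3, s5}
E[q U AX (AF a)]: least fixpoint, start Z0 = Sat(AX (AF a)) = {s1, s3, s5}, add states in Sat(q) with some successor in Z. Z1 = {s0, s1, s3, s5}; fixed.
Sat(E[q U AX (AF a)]) = {s0, s1, s3, s5}
|Sat(E[q U AX (AF a)])| = |{s0, s1, s3, s5}| = 4.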